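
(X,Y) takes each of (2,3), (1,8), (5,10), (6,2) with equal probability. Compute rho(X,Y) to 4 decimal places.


Cov(X,Y) = -1.1250, Var(X) = 4.2500, Var(Y) = 11.1875
rho = Cov/(sqrt(VarX)*sqrt(VarY)) = -0.1632

-0.1632


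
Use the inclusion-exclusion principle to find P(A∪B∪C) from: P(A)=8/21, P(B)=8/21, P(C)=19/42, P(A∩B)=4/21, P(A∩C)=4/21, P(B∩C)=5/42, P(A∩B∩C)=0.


P(A∪B∪C) = P(A)+P(B)+P(C) - P(AB)-P(AC)-P(BC) + P(ABC)
= 8/21+8/21+19/42 - 4/21-4/21-5/42 + 0
= 5/7

5/7


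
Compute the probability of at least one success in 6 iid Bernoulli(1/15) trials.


P(at least one) = 1 - P(none)
P(none) = (1 - 1/15)^6 = (14/15)^6 = 7529536/11390625
P(at least one) = 1 - 7529536/11390625 = 3861089/11390625

3861089/11390625


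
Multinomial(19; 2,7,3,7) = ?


19! = 121645100408832000
Denominator: 2!=2 * 7!=5040 * 3!=6 * 7!=5040
Coefficient = 121645100408832000 / 304819200 = 399072960

399072960


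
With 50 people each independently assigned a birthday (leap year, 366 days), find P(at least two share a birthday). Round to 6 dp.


P(all different) = prod((366-i)/366 for i=0..49) = 0.029927
P(at least one match) = 1 - 0.029927 = 0.970073

0.970073


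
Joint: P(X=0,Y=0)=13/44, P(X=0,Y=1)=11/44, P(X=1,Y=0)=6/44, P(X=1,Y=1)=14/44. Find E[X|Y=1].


P(Y=1) = 25/44
E[X|Y=1] = (0*11 + 1*14)/25 = 14/25

14/25


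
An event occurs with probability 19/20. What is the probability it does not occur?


P(A') = 1 - P(A) = 1 - 19/20 = 1/20

1/20


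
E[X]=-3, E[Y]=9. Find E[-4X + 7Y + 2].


E[-4X + 7Y + 2] = -4*E[X] + 7*E[Y] + 2
= (-4)*(-3) + (7)*(9) + (2)
= 12 + 63 + 2 = 77

77


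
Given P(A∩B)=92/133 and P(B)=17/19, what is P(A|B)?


P(A|B) = P(A∩B)/P(B) = (92/133)/(119/133) = 92/119

92/119


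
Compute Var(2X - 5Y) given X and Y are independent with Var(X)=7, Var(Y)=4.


Independence => Cov(X,Y)=0
Var(2X - 5Y) = 2^2*Var(X) + (-5)^2*Var(Y)
= 4*7 + 25*4 = 128

128


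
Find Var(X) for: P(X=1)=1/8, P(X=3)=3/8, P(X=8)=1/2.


E[X] = 21/4, E[X^2] = 71/2
Var(X) = E[X^2] - (E[X])^2 = 71/2 - (21/4)^2 = 127/16

127/16


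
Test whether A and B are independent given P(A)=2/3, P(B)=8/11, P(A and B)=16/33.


P(A)*P(B) = 2/3*8/11 = 16/33
P(A∩B) = 16/33, which equals P(A)P(B), so independent

Yes, A and B are independent


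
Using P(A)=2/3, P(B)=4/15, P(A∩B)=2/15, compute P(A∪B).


P(A∪B) = P(A) + P(B) - P(A∩B)
= 2/3 + 4/15 - 2/15 = 4/5

4/5


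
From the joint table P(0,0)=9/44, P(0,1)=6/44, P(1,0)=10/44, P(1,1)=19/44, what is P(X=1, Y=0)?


Read from table: P(X=1, Y=0) = 10/44 = 5/22

5/22


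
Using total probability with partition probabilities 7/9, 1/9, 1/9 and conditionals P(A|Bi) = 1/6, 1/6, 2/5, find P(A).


P(A) = P(A|B1)P(B1) + P(A|B2)P(B2) + P(A|B3)P(B3)
= 1/6*7/9 + 1/6*1/9 + 2/5*1/9
= 7/54 + 1/54 + 2/45 = 26/135

26/135


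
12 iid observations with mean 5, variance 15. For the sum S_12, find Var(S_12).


By independence, Var(S_n) = n*Var(X_1) = 12*15 = 180

180


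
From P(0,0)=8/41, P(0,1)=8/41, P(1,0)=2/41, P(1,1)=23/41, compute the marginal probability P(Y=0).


P(Y=0) = P(0,0)+P(1,0) = 8/41 + 2/41 = 10/41

10/41


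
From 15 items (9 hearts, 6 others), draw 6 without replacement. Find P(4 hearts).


P(X=4) = C(9,4)*C(6,2) / C(15,6)
= 126*15 / 5005
= 1890/5005 = 54/143

54/143


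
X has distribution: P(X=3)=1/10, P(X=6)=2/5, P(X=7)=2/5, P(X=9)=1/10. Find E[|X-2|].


E[|X-2|] = sum(g(x)*P(x))
= 1*1/10 + 4*2/5 + 5*2/5 + 7*1/10
= 22/5

22/5


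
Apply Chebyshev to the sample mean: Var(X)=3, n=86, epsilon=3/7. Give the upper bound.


Var(Xbar) = Var(X)/n = 3/86
Chebyshev: P(|Xbar-mu| >= 3/7) <= Var(Xbar)/(3/7)^2 = (3/86)/(9/49) = 49/258

49/258


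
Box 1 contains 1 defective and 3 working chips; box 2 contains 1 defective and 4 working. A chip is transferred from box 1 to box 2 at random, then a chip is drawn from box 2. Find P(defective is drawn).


P(transfer defective) = 1/4; P(transfer working) = 3/4
If defective transferred: Urn II has 2 defective of 6, so P(defective|defective moved) = 1/3
If working transferred: Urn II has 1 defective of 6, so P(defective|working moved) = 1/6
By total probability: P(defective) = 1/4*1/3 + 3/4*1/6 = 5/24

5/24


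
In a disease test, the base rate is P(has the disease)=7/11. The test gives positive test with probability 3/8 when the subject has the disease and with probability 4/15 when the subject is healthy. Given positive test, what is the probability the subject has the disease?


P(A) = P(A|B)P(B) + P(A|B')P(B') = 3/8*7/11 + 4/15*4/11 = 443/1320
P(B|A) = P(A|B)P(B)/P(A) = (21/88)/(443/1320) = 315/443

315/443


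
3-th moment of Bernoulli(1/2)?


For Bernoulli: X in {0,1}
E[X^3] = 0^3*(1-1/2) + 1^3*1/2 = 1/2

1/2


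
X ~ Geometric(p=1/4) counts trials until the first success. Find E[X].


For geometric (trials until first success), E[X] = 1/p = 1/(1/4) = 4

4


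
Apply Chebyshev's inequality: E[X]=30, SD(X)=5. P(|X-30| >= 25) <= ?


k = 25/5 = 5
Chebyshev: P(|X-mu| >= k*sigma) <= 1/k^2 = 1/5^2 = 1/25

1/25


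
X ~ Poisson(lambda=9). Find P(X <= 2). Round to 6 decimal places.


P(X<=2) = e^(-9)*9^0/0! + e^(-9)*9^1/1! + e^(-9)*9^2/2!
≈ 0.0001234098 + 0.0011106882 + 0.0049980971
= 0.0062321951
≈ 0.006232

0.006232


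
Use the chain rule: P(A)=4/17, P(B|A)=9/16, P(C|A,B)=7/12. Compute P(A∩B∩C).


P(A∩B∩C) = P(A) * P(B|A) * P(C|A∩B)
= 4/17 * 9/16 * 7/12
= 9/68 * 7/12 = 21/272

21/272


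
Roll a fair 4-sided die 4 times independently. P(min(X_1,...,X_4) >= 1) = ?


P(min >= 1) = P(all X_i >= 1) = (P(X_1 >= 1))^4
= (4/4)^4 = 1^4 = 1

1


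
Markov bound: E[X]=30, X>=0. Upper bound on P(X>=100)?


Markov: P(X >= a) <= E[X]/a
P(X >= 100) <= 30/100 = 3/10

3/10


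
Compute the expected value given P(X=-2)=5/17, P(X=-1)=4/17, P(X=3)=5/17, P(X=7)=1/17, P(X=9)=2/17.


E[X] = sum(x * P(x))
= -2*5/17 - 1*4/17 + 3*5/17 + 7*1/17 + 9*2/17
= 26/17

26/17


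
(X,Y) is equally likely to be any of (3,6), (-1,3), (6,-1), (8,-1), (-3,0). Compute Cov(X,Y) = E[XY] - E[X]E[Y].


E[X]=13/5, E[Y]=7/5, E[XY]=1/5
Cov(X,Y) = E[XY] - E[X]E[Y] = 1/5 - 13/5*7/5 = -86/25

-86/25


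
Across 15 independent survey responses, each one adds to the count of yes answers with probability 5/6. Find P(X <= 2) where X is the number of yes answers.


P(X<=2) = P(X=0) + P(X=1) + P(X=2)
= 1/470184984576 + 25/156728328192 + 875/156728328192
= 2701/470184984576

2701/470184984576


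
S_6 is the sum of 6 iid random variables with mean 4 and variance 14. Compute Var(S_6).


By independence, Var(S_n) = n*Var(X_1) = 6*14 = 84

84


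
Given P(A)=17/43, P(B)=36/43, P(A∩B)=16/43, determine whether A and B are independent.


P(A)*P(B) = 17/43*36/43 = 612/1849
P(A∩B) = 16/43 != 612/1849, so not independent

No, A and B are not independent


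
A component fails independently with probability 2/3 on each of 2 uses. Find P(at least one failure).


P(at least one) = 1 - P(none)
P(none) = (1 - 2/3)^2 = (1/3)^2 = 1/9
P(at least one) = 1 - 1/9 = 8/9

8/9


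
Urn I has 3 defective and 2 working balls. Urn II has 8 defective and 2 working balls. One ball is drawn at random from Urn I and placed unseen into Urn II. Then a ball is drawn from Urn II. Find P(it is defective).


P(transfer defective) = 3/5; P(transfer working) = 2/5
If defective transferred: Urn II has 9 defective of 11, so P(defective|defective moved) = 9/11
If working transferred: Urn II has 8 defective of 11, so P(defective|working moved) = 8/11
By total probability: P(defective) = 3/5*9/11 + 2/5*8/11 = 43/55

43/55


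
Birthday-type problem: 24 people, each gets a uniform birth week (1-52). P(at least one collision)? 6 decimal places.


P(all different) = prod((52-i)/52 for i=0..23) = 0.001732
P(at least one match) = 1 - 0.001732 = 0.998268

0.998268


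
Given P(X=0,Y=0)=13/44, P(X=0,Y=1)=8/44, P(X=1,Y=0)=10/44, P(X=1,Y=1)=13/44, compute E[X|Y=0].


P(Y=0) = 23/44
E[X|Y=0] = (0*13 + 1*10)/23 = 10/23

10/23


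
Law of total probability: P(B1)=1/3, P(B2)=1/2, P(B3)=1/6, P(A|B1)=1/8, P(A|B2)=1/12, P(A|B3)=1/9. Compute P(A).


P(A) = P(A|B1)P(B1) + P(A|B2)P(B2) + P(A|B3)P(B3)
= 1/8*1/3 + 1/12*1/2 + 1/9*1/6
= 1/24 + 1/24 + 1/54 = 11/108

11/108


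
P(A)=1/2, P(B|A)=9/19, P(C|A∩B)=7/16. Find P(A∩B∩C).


P(A∩B∩C) = P(A) * P(B|A) * P(C|A∩B)
= 1/2 * 9/19 * 7/16
= 9/38 * 7/16 = 63/608

63/608


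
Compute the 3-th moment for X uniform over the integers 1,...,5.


E[X^3] = (1/5) * sum(x^3 for x=1..5)
= 225/5 = 45

45


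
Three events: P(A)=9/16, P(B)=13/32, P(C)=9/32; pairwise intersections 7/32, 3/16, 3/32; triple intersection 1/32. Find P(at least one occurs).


P(A∪B∪C) = P(A)+P(B)+P(C) - P(AB)-P(AC)-P(BC) + P(ABC)
= 9/16+13/32+9/32 - 7/32-3/16-3/32 + 1/32
= 25/32

25/32


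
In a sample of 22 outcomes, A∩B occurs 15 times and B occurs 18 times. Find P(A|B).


P(A|B) = P(A∩B)/P(B) = (15/22)/(18/22) = 15/18 = 5/6

5/6


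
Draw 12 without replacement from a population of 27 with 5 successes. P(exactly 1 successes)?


P(X=1) = C(5,1)*C(22,11) / C(27,12)
= 5*705432 / 17383860
= 3527160/17383860 = 14/69

14/69


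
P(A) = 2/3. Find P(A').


P(A') = 1 - P(A) = 1 - 2/3 = 1/3

1/3


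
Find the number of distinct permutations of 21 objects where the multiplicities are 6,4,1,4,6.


21! = 51090942171709440000
Denominator: 6!=720 * 4!=24 * 1!=1 * 4!=24 * 6!=720
Coefficient = 51090942171709440000 / 298598400 = 171102531600

171102531600


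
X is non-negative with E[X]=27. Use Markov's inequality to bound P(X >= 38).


Markov: P(X >= a) <= E[X]/a
P(X >= 38) <= 27/38

27/38


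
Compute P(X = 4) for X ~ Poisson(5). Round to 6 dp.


P(X=4) = e^(-5) * 5^4 / 4!
≈ 0.006737946999 * 625 / 24
≈ 0.175467

0.175467


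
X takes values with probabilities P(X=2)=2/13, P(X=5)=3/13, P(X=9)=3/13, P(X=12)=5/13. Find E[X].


E[X] = sum(x * P(x))
= 2*2/13 + 5*3/13 + 9*3/13 + 12*5/13
= 106/13

106/13


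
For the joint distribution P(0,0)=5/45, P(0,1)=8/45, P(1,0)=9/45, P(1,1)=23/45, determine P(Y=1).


P(Y=1) = P(0,1)+P(1,1) = 8/45 + 23/45 = 31/45

31/45


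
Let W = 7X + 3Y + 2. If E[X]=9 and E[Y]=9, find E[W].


E[7X + 3Y + 2] = 7*E[X] + 3*E[Y] + 2
= (7)*(9) + (3)*(9) + (2)
= 63 + 27 + 2 = 92

92


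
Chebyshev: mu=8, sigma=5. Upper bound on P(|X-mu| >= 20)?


k = 20/5 = 4
Chebyshev: P(|X-mu| >= k*sigma) <= 1/k^2 = 1/4^2 = 1/16

1/16


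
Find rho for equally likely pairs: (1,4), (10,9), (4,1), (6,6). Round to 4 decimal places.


Cov(X,Y) = 7.2500, Var(X) = 10.6875, Var(Y) = 8.5000
rho = Cov/(sqrt(VarX)*sqrt(VarY)) = 0.7607

0.7607


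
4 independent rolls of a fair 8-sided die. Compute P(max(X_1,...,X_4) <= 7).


P(max <= 7) = P(all X_i <= 7) = (P(X_1 <= 7))^4
= (7/8)^4 = 2401/4096

2401/4096


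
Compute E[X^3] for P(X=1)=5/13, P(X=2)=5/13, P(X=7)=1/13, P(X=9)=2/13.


E[X^3] = sum(g(x)*P(x))
= 1*5/13 + 8*5/13 + 343*1/13 + 729*2/13
= 142

142


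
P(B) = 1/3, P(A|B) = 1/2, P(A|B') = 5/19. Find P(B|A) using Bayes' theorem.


P(A) = P(A|B)P(B) + P(A|B')P(B') = 1/2*1/3 + 5/19*2/3 = 13/38
P(B|A) = P(A|B)P(B)/P(A) = (1/6)/(13/38) = 19/39

19/39


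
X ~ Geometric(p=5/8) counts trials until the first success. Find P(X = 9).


P(X=9) = (1-p)^8 * p = (3/8)^8 * 5/8
= 6561/16777216 * 5/8 = 32805/134217728

32805/134217728


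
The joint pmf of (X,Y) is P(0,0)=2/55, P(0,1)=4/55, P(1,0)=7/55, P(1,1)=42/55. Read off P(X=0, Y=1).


Read from table: P(X=0, Y=1) = 4/55

4/55


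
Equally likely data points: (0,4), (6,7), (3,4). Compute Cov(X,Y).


E[X]=3, E[Y]=5, E[XY]=18
Cov(X,Y) = E[XY] - E[X]E[Y] = 18 - 3*5 = 3

3


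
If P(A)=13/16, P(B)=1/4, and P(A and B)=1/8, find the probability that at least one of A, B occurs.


P(A∪B) = P(A) + P(B) - P(A∩B)
= 13/16 + 1/4 - 1/8 = 15/16

15/16


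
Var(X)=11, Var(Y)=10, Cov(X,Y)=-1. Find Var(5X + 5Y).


Var(5X + 5Y) = 5^2*Var(X) + 5^2*Var(Y) + 2*5*5*Cov(X,Y)
= 25*11 + 25*10 + 50*(-1)
= 275 + 250 - 50 = 475

475


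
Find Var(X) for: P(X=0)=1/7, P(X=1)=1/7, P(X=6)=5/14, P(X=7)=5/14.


E[X] = 67/14, E[X^2] = 61/2
Var(X) = E[X^2] - (E[X])^2 = 61/2 - (67/14)^2 = 1489/196

1489/196


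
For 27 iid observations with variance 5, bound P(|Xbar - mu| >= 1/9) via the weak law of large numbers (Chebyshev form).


Var(Xbar) = Var(X)/n = 5/27
Chebyshev: P(|Xbar-mu| >= 1/9) <= Var(Xbar)/(1/9)^2 = (5/27)/(1/81) = 15
Bound exceeds 1, so trivial bound: 1

1


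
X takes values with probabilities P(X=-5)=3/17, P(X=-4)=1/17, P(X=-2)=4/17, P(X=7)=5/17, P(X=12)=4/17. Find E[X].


E[X] = sum(x * P(x))
= -5*3/17 - 4*1/17 - 2*4/17 + 7*5/17 + 12*4/17
= 56/17

56/17


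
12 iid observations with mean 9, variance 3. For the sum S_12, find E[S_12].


E[S_n] = n*E[X_1] = 12*9 = 108

108


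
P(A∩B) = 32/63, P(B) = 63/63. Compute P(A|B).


P(A|B) = P(A∩B)/P(B) = (32/63)/(63/63) = 32/63

32/63


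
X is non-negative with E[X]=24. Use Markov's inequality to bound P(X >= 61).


Markov: P(X >= a) <= E[X]/a
P(X >= 61) <= 24/61

24/61


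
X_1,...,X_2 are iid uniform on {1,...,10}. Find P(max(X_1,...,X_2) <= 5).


P(max <= 5) = P(all X_i <= 5) = (P(X_1 <= 5))^2
= (5/10)^2 = (1/2)^2 = 1/4

1/4


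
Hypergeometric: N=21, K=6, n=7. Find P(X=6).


P(X=6) = C(6,6)*C(15,1) / C(21,7)
= 1*15 / 116280
= 15/116280 = 1/7752

1/7752


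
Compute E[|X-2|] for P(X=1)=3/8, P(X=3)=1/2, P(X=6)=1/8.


E[|X-2|] = sum(g(x)*P(x))
= 1*3/8 + 1*1/2 + 4*1/8
= 11/8

11/8


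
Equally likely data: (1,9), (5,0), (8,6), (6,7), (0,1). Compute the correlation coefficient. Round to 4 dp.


Cov(X,Y) = 1.4000, Var(X) = 9.2000, Var(Y) = 12.2400
rho = Cov/(sqrt(VarX)*sqrt(VarY)) = 0.1319

0.1319


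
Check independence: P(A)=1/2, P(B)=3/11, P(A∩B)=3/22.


P(A)*P(B) = 1/2*3/11 = 3/22
P(A∩B) = 3/22, which equals P(A)P(B), so independent

Yes, A and B are independent


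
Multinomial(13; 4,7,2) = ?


13! = 6227020800
Denominator: 4!=24 * 7!=5040 * 2!=2
Coefficient = 6227020800 / 241920 = 25740

25740


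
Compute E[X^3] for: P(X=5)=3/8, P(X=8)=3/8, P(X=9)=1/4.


E[X^3] = sum(x^3 * P(x))
= 125*3/8 + 512*3/8 + 729*1/4
= 3369/8

3369/8


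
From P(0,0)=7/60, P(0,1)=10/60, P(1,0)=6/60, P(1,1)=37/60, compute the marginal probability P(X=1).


P(X=1) = P(1,0)+P(1,1) = 6/60 + 37/60 = 43/60

43/60


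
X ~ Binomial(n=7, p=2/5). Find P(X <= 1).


P(X<=1) = P(X=0) + P(X=1)
= 2187/78125 + 10206/78125
= 12393/78125

12393/78125


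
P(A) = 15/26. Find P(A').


P(A') = 1 - P(A) = 1 - 15/26 = 11/26

11/26


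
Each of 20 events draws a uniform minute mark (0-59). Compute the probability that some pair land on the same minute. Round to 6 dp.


P(all different) = prod((60-i)/60 for i=0..19) = 0.027894
P(at least one match) = 1 - 0.027894 = 0.972106

0.972106


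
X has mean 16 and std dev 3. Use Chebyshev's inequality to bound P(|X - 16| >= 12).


k = 12/3 = 4
Chebyshev: P(|X-mu| >= k*sigma) <= 1/k^2 = 1/4^2 = 1/16

1/16


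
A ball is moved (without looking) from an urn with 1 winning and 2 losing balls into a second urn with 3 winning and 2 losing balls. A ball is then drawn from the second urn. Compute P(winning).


P(transfer winning) = 1/3; P(transfer losing) = 2/3
If winning transferred: Urn II has 4 winning of 6, so P(winning|winning moved) = 2/3
If losing transferred: Urn II has 3 winning of 6, so P(winning|losing moved) = 1/2
By total probability: P(winning) = 1/3*2/3 + 2/3*1/2 = 5/9

5/9


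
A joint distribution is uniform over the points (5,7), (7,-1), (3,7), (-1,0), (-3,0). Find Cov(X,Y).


E[X]=11/5, E[Y]=13/5, E[XY]=49/5
Cov(X,Y) = E[XY] - E[X]E[Y] = 49/5 - 11/5*13/5 = 102/25

102/25


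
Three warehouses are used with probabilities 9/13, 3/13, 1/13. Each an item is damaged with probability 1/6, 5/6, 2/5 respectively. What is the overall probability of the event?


P(A) = P(A|B1)P(B1) + P(A|B2)P(B2) + P(A|B3)P(B3)
= 1/6*9/13 + 5/6*3/13 + 2/5*1/13
= 3/26 + 5/26 + 2/65 = 22/65

22/65


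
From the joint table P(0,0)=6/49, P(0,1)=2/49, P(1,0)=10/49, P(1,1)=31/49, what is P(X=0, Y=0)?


Read from table: P(X=0, Y=0) = 6/49

6/49


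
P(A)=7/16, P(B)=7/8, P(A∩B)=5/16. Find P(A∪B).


P(A∪B) = P(A) + P(B) - P(A∩B)
= 7/16 + 7/8 - 5/16 = 1

1


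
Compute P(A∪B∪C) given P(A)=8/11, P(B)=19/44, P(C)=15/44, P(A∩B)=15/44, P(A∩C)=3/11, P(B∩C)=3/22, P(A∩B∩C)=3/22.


P(A∪B∪C) = P(A)+P(B)+P(C) - P(AB)-P(AC)-P(BC) + P(ABC)
= 8/11+19/44+15/44 - 15/44-3/11-3/22 + 3/22
= 39/44

39/44


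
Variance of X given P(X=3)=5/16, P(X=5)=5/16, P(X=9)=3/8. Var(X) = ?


E[X] = 47/8, E[X^2] = 41
Var(X) = E[X^2] - (E[X])^2 = 41 - (47/8)^2 = 415/64

415/64


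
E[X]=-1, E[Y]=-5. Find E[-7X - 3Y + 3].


E[-7X - 3Y + 3] = -7*E[X] - 3*E[Y] + 3
= (-7)*(-1) + (-3)*(-5) + (3)
= 7 + 15 + 3 = 25

25


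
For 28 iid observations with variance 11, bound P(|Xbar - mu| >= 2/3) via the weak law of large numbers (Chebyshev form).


Var(Xbar) = Var(X)/n = 11/28
Chebyshev: P(|Xbar-mu| >= 2/3) <= Var(Xbar)/(2/3)^2 = (11/28)/(4/9) = 99/112

99/112


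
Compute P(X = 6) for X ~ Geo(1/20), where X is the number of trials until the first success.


P(X=6) = (1-p)^5 * p = (19/20)^5 * 1/20
= 2476099/3200000 * 1/20 = 2476099/64000000

2476099/64000000


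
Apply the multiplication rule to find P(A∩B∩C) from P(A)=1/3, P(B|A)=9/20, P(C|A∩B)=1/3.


P(A∩B∩C) = P(A) * P(B|A) * P(C|A∩B)
= 1/3 * 9/20 * 1/3
= 3/20 * 1/3 = 1/20

1/20


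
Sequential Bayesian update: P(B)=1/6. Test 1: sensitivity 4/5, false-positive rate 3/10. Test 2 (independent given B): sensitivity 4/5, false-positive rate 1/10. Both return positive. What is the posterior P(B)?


After test 1: P(+) = 4/5*1/6 + 3/10*5/6 = 23/60
P(B|+) = (2/15)/(23/60) = 8/23
After test 2 (use post1 as new prior): P(+) = 4/5*8/23 + 1/10*15/23 = 79/230
P(B|+,+) = (32/115)/(79/230) = 64/79

64/79


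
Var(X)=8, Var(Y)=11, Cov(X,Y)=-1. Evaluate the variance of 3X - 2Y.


Var(3X - 2Y) = 3^2*Var(X) + (-2)^2*Var(Y) + 2*3*(-2)*Cov(X,Y)
= 9*8 + 4*11 - 12*(-1)
= 72 + 44 + 12 = 128

128


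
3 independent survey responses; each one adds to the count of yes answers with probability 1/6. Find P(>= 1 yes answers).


P(at least one) = 1 - P(none)
P(none) = (1 - 1/6)^3 = (5/6)^3 = 125/216
P(at least one) = 1 - 125/216 = 91/216

91/216


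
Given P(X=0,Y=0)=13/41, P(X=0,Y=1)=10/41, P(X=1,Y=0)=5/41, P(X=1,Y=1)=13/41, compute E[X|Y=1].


P(Y=1) = 23/41
E[X|Y=1] = (0*10 + 1*13)/23 = 13/23

13/23


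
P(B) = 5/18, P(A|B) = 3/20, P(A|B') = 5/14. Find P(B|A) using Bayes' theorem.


P(A) = P(A|B)P(B) + P(A|B')P(B') = 3/20*5/18 + 5/14*13/18 = 151/504
P(B|A) = P(A|B)P(B)/P(A) = (1/24)/(151/504) = 21/151

21/151


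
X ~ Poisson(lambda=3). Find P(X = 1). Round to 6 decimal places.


P(X=1) = e^(-3) * 3^1 / 1!
≈ 0.04978706837 * 3 / 1
≈ 0.149361

0.149361


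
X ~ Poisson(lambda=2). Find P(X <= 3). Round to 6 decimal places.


P(X<=3) = e^(-2)*2^0/0! + e^(-2)*2^1/1! + e^(-2)*2^2/2! + e^(-2)*2^3/3!
≈ 0.1353352832 + 0.2706705665 + 0.2706705665 + 0.1804470443
= 0.8571234605
≈ 0.857123

0.857123


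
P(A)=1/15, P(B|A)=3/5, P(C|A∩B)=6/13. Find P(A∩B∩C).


P(A∩B∩C) = P(A) * P(B|A) * P(C|A∩B)
= 1/15 * 3/5 * 6/13
= 1/25 * 6/13 = 6/325

6/325


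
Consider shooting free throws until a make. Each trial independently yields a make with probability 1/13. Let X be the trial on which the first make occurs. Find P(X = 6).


P(X=6) = (1-p)^5 * p = (12/13)^5 * 1/13
= 248832/371293 * 1/13 = 248832/4826809

248832/4826809


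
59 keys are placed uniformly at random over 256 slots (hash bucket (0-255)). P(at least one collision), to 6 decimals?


P(all different) = prod((256-i)/256 for i=0..58) = 0.000703
P(at least one match) = 1 - 0.000703 = 0.999297

0.999297


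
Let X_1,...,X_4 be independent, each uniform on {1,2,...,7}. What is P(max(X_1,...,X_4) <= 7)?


P(max <= 7) = P(all X_i <= 7) = (P(X_1 <= 7))^4
= (7/7)^4 = 1^4 = 1

1


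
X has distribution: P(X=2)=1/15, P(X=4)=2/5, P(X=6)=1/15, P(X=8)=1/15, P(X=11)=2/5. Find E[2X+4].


E[2X+4] = sum(g(x)*P(x))
= 8*1/15 + 12*2/5 + 16*1/15 + 20*1/15 + 26*2/5
= 272/15

272/15


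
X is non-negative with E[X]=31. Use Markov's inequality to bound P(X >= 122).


Markov: P(X >= a) <= E[X]/a
P(X >= 122) <= 31/122

31/122


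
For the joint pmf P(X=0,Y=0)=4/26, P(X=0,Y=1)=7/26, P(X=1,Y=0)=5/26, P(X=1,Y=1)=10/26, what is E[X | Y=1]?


P(Y=1) = 17/26
E[X|Y=1] = (0*7 + 1*10)/17 = 10/17

10/17


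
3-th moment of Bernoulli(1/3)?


For Bernoulli: X in {0,1}
E[X^3] = 0^3*(1-1/3) + 1^3*1/3 = 1/3

1/3


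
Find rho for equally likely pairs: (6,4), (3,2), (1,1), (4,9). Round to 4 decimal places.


Cov(X,Y) = 2.7500, Var(X) = 3.2500, Var(Y) = 9.5000
rho = Cov/(sqrt(VarX)*sqrt(VarY)) = 0.4949

0.4949


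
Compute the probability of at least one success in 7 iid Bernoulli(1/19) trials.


P(at least one) = 1 - P(none)
P(none) = (1 - 1/19)^7 = (18/19)^7 = 612220032/893871739
P(at least one) = 1 - 612220032/893871739 = 281651707/893871739

281651707/893871739


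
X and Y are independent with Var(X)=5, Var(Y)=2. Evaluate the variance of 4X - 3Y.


Independence => Cov(X,Y)=0
Var(4X - 3Y) = 4^2*Var(X) + (-3)^2*Var(Y)
= 16*5 + 9*2 = 98

98


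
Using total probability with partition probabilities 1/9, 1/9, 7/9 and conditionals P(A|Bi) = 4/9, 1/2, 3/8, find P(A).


P(A) = P(A|B1)P(B1) + P(A|B2)P(B2) + P(A|B3)P(B3)
= 4/9*1/9 + 1/2*1/9 + 3/8*7/9
= 4/81 + 1/18 + 7/24 = 257/648

257/648


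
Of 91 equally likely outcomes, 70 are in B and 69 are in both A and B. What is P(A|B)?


P(A|B) = P(A∩B)/P(B) = (69/91)/(70/91) = 69/70

69/70


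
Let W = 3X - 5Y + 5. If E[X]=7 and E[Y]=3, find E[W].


E[3X - 5Y + 5] = 3*E[X] - 5*E[Y] + 5
= (3)*(7) + (-5)*(3) + (5)
= 21 - 15 + 5 = 11

11


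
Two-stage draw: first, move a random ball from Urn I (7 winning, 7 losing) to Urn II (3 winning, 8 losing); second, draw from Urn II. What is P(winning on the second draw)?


P(transfer winning) = 7/14 = 1/2; P(transfer losing) = 1/2
If winning transferred: Urn II has 4 winning of 12, so P(winning|winning moved) = 1/3
If losing transferred: Urn II has 3 winning of 12, so P(winning|losing moved) = 1/4
By total probability: P(winning) = 1/2*1/3 + 1/2*1/4 = 7/24

7/24


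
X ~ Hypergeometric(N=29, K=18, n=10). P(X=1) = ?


P(X=1) = C(18,1)*C(11,9) / C(29,10)
= 18*55 / 20030010
= 990/20030010 = 3/60697

3/60697


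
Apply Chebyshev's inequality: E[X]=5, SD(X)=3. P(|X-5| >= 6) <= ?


k = 6/3 = 2
Chebyshev: P(|X-mu| >= k*sigma) <= 1/k^2 = 1/2^2 = 1/4

1/4


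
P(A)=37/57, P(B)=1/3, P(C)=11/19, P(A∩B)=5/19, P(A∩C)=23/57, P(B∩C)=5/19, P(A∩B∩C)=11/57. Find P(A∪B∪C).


P(A∪B∪C) = P(A)+P(B)+P(C) - P(AB)-P(AC)-P(BC) + P(ABC)
= 37/57+1/3+11/19 - 5/19-23/57-5/19 + 11/57
= 47/57

47/57


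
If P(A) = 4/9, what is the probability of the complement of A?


P(A') = 1 - P(A) = 1 - 4/9 = 5/9

5/9


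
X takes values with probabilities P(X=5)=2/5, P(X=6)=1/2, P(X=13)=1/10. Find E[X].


E[X] = sum(x * P(x))
= 5*2/5 + 6*1/2 + 13*1/10
= 63/10

63/10


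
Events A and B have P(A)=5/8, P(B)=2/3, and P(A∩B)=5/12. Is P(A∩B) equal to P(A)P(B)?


P(A)*P(B) = 5/8*2/3 = 5/12
P(A∩B) = 5/12, which equals P(A)P(B), so independent

Yes, A and B are independent


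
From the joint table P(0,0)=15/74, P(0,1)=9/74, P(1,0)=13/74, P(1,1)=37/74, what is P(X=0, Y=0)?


Read from table: P(X=0, Y=0) = 15/74

15/74


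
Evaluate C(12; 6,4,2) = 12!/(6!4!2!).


12! = 479001600
Denominator: 6!=720 * 4!=24 * 2!=2
Coefficient = 479001600 / 34560 = 13860

13860


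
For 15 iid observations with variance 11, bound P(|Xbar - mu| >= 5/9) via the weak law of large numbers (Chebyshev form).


Var(Xbar) = Var(X)/n = 11/15
Chebyshev: P(|Xbar-mu| >= 5/9) <= Var(Xbar)/(5/9)^2 = (11/15)/(25/81) = 297/125
Bound exceeds 1, so trivial bound: 1

1


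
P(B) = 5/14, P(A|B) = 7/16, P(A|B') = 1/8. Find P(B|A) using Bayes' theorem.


P(A) = P(A|B)P(B) + P(A|B')P(B') = 7/16*5/14 + 1/8*9/14 = 53/224
P(B|A) = P(A|B)P(B)/P(A) = (5/32)/(53/224) = 35/53

35/53


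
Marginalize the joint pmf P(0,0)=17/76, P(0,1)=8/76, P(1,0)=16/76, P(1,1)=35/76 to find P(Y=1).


P(Y=1) = P(0,1)+P(1,1) = 8/76 + 35/76 = 43/76

43/76


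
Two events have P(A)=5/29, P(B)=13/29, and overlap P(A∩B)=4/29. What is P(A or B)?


P(A∪B) = P(A) + P(B) - P(A∩B)
= 5/29 + 13/29 - 4/29 = 14/29

14/29


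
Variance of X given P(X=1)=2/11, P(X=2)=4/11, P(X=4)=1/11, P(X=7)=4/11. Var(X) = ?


E[X] = 42/11, E[X^2] = 230/11
Var(X) = E[X^2] - (E[X])^2 = 230/11 - (42/11)^2 = 766/121

766/121


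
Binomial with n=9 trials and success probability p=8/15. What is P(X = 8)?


P(X=8) = C(9,8) * p^8 * (1-p)^1
= 9 * 16777216/2562890625 * 7/15
= 117440512/4271484375

117440512/4271484375


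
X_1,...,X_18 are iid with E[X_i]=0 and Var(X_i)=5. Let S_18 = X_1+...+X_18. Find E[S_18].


E[S_n] = n*E[X_1] = 18*0 = 0

0


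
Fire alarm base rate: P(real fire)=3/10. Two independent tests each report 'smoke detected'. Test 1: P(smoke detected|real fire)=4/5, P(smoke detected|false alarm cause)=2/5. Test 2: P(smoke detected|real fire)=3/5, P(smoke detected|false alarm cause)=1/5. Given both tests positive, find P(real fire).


After test 1: P(+) = 4/5*3/10 + 2/5*7/10 = 13/25
P(B|+) = (6/25)/(13/25) = 6/13
After test 2 (use post1 as new prior): P(+) = 3/5*6/13 + 1/5*7/13 = 5/13
P(B|+,+) = (18/65)/(5/13) = 18/25

18/25


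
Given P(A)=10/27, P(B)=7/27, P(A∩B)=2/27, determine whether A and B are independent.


P(A)*P(B) = 10/27*7/27 = 70/729
P(A∩B) = 2/27 != 70/729, so not independent

No, A and B are not independent


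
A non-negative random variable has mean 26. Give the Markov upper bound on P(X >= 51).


Markov: P(X >= a) <= E[X]/a
P(X >= 51) <= 26/51

26/51


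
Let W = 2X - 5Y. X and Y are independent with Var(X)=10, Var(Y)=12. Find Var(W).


Independence => Cov(X,Y)=0
Var(2X - 5Y) = 2^2*Var(X) + (-5)^2*Var(Y)
= 4*10 + 25*12 = 340

340


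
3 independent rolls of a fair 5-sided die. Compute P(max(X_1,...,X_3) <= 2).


P(max <= 2) = P(all X_i <= 2) = (P(X_1 <= 2))^3
= (2/5)^3 = 8/125

8/125


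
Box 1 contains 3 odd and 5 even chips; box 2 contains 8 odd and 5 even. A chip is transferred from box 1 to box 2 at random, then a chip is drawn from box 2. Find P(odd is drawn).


P(transfer odd) = 3/8; P(transfer even) = 5/8
If odd transferred: Urn II has 9 odd of 14, so P(odd|odd moved) = 9/14
If even transferred: Urn II has 8 odd of 14, so P(odd|even moved) = 4/7
By total probability: P(odd) = 3/8*9/14 + 5/8*4/7 = 67/112

67/112


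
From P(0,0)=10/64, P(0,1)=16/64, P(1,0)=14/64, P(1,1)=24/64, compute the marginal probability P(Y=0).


P(Y=0) = P(0,0)+P(1,0) = 10/64 + 14/64 = 24/64 = 3/8

3/8


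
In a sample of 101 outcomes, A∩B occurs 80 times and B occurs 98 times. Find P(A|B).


P(A|B) = P(A∩B)/P(B) = (80/101)/(98/101) = 80/98 = 40/49

40/49


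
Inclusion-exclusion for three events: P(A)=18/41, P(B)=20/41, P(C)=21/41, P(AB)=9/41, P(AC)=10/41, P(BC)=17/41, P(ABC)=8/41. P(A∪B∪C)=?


P(A∪B∪C) = P(A)+P(B)+P(C) - P(AB)-P(AC)-P(BC) + P(ABC)
= 18/41+20/41+21/41 - 9/41-10/41-17/41 + 8/41
= 31/41

31/41


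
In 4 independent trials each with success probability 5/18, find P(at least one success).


P(at least one) = 1 - P(none)
P(none) = (1 - 5/18)^4 = (13/18)^4 = 28561/104976
P(at least one) = 1 - 28561/104976 = 76415/104976

76415/104976


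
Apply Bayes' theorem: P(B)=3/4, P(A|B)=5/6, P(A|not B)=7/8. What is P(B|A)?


P(A) = P(A|B)P(B) + P(A|B')P(B') = 5/6*3/4 + 7/8*1/4 = 27/32
P(B|A) = P(A|B)P(B)/P(A) = (5/8)/(27/32) = 20/27

20/27


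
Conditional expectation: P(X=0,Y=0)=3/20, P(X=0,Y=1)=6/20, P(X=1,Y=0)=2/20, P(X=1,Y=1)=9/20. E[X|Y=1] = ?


P(Y=1) = 15/20
E[X|Y=1] = (0*6 + 1*9)/15 = 9/15 = 3/5

3/5


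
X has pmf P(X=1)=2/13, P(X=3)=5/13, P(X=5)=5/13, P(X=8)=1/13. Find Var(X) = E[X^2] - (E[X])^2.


E[X] = 50/13, E[X^2] = 236/13
Var(X) = E[X^2] - (E[X])^2 = 236/13 - (50/13)^2 = 568/169

568/169


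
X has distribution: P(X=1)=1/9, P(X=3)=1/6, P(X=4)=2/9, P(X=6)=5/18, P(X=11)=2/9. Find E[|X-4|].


E[|X-4|] = sum(g(x)*P(x))
= 3*1/9 + 1*1/6 + 0*2/9 + 2*5/18 + 7*2/9
= 47/18

47/18


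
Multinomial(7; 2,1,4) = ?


7! = 5040
Denominator: 2!=2 * 1!=1 * 4!=24
Coefficient = 5040 / 48 = 105

105


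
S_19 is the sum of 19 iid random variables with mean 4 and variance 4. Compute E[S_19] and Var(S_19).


E[S_n] = n*mu = 19*4 = 76
Var(S_n) = n*sigma^2 = 19*4 = 76

E[S_19]=76, Var(S_19)=76


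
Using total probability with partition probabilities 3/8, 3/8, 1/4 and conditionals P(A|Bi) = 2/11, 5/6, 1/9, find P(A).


P(A) = P(A|B1)P(B1) + P(A|B2)P(B2) + P(A|B3)P(B3)
= 2/11*3/8 + 5/6*3/8 + 1/9*1/4
= 3/44 + 5/16 + 1/36 = 647/1584

647/1584


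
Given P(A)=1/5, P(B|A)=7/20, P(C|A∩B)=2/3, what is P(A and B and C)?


P(A∩B∩C) = P(A) * P(B|A) * P(C|A∩B)
= 1/5 * 7/20 * 2/3
= 7/100 * 2/3 = 7/150

7/150


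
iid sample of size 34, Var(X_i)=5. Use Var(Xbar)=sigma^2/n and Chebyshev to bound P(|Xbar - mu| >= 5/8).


Var(Xbar) = Var(X)/n = 5/34
Chebyshev: P(|Xbar-mu| >= 5/8) <= Var(Xbar)/(5/8)^2 = (5/34)/(25/64) = 32/85

32/85


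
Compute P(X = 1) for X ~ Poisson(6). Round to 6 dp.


P(X=1) = e^(-6) * 6^1 / 1!
≈ 0.002478752177 * 6 / 1
≈ 0.014873

0.014873


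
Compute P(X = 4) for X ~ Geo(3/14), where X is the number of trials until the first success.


P(X=4) = (1-p)^3 * p = (11/14)^3 * 3/14
= 1331/2744 * 3/14 = 3993/38416

3993/38416


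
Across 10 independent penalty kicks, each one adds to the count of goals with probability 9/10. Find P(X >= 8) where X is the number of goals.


P(X>=8) = P(X=8) + P(X=9) + P(X=10)
= 387420489/2000000000 + 387420489/1000000000 + 3486784401/10000000000
= 1162261467/1250000000

1162261467/1250000000


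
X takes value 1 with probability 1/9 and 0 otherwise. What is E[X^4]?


For Bernoulli: X in {0,1}
E[X^4] = 0^4*(1-1/9) + 1^4*1/9 = 1/9

1/9


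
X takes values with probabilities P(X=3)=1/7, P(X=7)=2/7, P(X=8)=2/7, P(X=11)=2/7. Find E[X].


E[X] = sum(x * P(x))
= 3*1/7 + 7*2/7 + 8*2/7 + 11*2/7
= 55/7

55/7


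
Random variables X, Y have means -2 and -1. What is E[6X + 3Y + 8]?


E[6X + 3Y + 8] = 6*E[X] + 3*E[Y] + 8
= (6)*(-2) + (3)*(-1) + (8)
= -12 - 3 + 8 = -7

-7


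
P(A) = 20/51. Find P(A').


P(A') = 1 - P(A) = 1 - 20/51 = 31/51

31/51


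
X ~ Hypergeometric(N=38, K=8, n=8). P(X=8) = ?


P(X=8) = C(8,8)*C(30,0) / C(38,8)
= 1*1 / 48903492
= 1/48903492

1/48903492


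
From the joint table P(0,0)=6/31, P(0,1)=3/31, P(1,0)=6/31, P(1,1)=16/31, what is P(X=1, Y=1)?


Read from table: P(X=1, Y=1) = 16/31

16/31


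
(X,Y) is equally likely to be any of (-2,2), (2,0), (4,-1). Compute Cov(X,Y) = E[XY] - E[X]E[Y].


E[X]=4/3, E[Y]=1/3, E[XY]=-8/3
Cov(X,Y) = E[XY] - E[X]E[Y] = -8/3 - 4/3*1/3 = -28/9

-28/9


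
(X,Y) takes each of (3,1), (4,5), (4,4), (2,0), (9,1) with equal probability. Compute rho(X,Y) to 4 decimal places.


Cov(X,Y) = -0.0800, Var(X) = 5.8400, Var(Y) = 3.7600
rho = Cov/(sqrt(VarX)*sqrt(VarY)) = -0.0171

-0.0171


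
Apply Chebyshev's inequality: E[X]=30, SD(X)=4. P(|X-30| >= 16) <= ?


k = 16/4 = 4
Chebyshev: P(|X-mu| >= k*sigma) <= 1/k^2 = 1/4^2 = 1/16

1/16


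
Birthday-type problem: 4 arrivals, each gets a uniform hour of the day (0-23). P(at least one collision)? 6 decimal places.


P(all different) = prod((24-i)/24 for i=0..3) = 0.768663
P(at least one match) = 1 - 0.768663 = 0.231337

0.231337


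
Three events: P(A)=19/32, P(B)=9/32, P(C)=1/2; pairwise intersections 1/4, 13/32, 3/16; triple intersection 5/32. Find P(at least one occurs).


P(A∪B∪C) = P(A)+P(B)+P(C) - P(AB)-P(AC)-P(BC) + P(ABC)
= 19/32+9/32+1/2 - 1/4-13/32-3/16 + 5/32
= 11/16

11/16


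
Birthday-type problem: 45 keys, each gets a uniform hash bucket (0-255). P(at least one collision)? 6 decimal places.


P(all different) = prod((256-i)/256 for i=0..44) = 0.016358
P(at least one match) = 1 - 0.016358 = 0.983642

0.983642


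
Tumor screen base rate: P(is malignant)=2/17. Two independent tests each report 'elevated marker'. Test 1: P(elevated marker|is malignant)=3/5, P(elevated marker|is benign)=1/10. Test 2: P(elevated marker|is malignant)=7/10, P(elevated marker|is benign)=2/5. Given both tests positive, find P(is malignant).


After test 1: P(+) = 3/5*2/17 + 1/10*15/17 = 27/170
P(B|+) = (6/85)/(27/170) = 4/9
After test 2 (use post1 as new prior): P(+) = 7/10*4/9 + 2/5*5/9 = 8/15
P(B|+,+) = (14/45)/(8/15) = 7/12

7/12


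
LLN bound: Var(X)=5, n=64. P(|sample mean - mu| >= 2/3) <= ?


Var(Xbar) = Var(X)/n = 5/64
Chebyshev: P(|Xbar-mu| >= 2/3) <= Var(Xbar)/(2/3)^2 = (5/64)/(4/9) = 45/256

45/256


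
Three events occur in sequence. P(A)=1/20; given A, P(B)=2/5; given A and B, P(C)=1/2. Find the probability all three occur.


P(A∩B∩C) = P(A) * P(B|A) * P(C|A∩B)
= 1/20 * 2/5 * 1/2
= 1/50 * 1/2 = 1/100

1/100


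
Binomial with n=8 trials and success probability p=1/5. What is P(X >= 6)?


P(X>=6) = P(X=6) + P(X=7) + P(X=8)
= 448/390625 + 32/390625 + 1/390625
= 481/390625

481/390625


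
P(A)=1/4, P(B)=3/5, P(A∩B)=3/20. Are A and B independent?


P(A)*P(B) = 1/4*3/5 = 3/20
P(A∩B) = 3/20, which equals P(A)P(B), so independent

Yes, A and B are independent


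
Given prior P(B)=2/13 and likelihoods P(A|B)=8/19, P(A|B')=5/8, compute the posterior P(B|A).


P(A) = P(A|B)P(B) + P(A|B')P(B') = 8/19*2/13 + 5/8*11/13 = 1173/1976
P(B|A) = P(A|B)P(B)/P(A) = (16/247)/(1173/1976) = 128/1173

128/1173


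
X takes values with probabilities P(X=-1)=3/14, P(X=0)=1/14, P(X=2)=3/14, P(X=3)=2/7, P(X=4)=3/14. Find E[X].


E[X] = sum(x * P(x))
= -1*3/14 + 0*1/14 + 2*3/14 + 3*2/7 + 4*3/14
= 27/14

27/14


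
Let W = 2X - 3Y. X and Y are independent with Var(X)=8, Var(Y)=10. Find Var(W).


Independence => Cov(X,Y)=0
Var(2X - 3Y) = 2^2*Var(X) + (-3)^2*Var(Y)
= 4*8 + 9*10 = 122

122


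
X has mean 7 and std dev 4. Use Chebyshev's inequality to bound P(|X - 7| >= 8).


k = 8/4 = 2
Chebyshev: P(|X-mu| >= k*sigma) <= 1/k^2 = 1/2^2 = 1/4

1/4


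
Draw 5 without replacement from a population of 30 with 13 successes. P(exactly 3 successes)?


P(X=3) = C(13,3)*C(17,2) / C(30,5)
= 286*136 / 142506
= 38896/142506 = 1496/5481

1496/5481


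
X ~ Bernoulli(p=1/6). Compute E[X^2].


For Bernoulli: X in {0,1}
E[X^2] = 0^2*(1-1/6) + 1^2*1/6 = 1/6

1/6


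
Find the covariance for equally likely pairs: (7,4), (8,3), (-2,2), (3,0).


E[X]=4, E[Y]=9/4, E[XY]=12
Cov(X,Y) = E[XY] - E[X]E[Y] = 12 - 4*9/4 = 3

3


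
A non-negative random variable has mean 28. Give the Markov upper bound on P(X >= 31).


Markov: P(X >= a) <= E[X]/a
P(X >= 31) <= 28/31

28/31


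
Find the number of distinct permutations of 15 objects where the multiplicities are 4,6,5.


15! = 1307674368000
Denominator: 4!=24 * 6!=720 * 5!=120
Coefficient = 1307674368000 / 2073600 = 630630

630630


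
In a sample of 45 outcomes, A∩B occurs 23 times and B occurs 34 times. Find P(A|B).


P(A|B) = P(A∩B)/P(B) = (23/45)/(34/45) = 23/34

23/34


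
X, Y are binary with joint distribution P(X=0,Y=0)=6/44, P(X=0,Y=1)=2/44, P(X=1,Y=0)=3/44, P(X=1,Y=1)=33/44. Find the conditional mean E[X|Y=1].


P(Y=1) = 35/44
E[X|Y=1] = (0*2 + 1*33)/35 = 33/35

33/35


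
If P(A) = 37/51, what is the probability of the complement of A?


P(A') = 1 - P(A) = 1 - 37/51 = 14/51

14/51


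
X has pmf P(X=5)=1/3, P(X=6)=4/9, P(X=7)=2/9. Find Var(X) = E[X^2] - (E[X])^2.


E[X] = 53/9, E[X^2] = 317/9
Var(X) = E[X^2] - (E[X])^2 = 317/9 - (53/9)^2 = 44/81

44/81


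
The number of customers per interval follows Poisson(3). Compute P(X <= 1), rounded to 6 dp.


P(X<=1) = e^(-3)*3^0/0! + e^(-3)*3^1/1!
≈ 0.0497870684 + 0.1493612051
= 0.1991482735
≈ 0.199148

0.199148


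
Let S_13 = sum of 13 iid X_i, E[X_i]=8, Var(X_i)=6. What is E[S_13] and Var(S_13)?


E[S_n] = n*mu = 13*8 = 104
Var(S_n) = n*sigma^2 = 13*6 = 78

E[S_13]=104, Var(S_13)=78


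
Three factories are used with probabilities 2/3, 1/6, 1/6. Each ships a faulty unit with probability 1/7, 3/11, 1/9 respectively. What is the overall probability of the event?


P(A) = P(A|B1)P(B1) + P(A|B2)P(B2) + P(A|B3)P(B3)
= 1/7*2/3 + 3/11*1/6 + 1/9*1/6
= 2/21 + 1/22 + 1/54 = 331/2079

331/2079


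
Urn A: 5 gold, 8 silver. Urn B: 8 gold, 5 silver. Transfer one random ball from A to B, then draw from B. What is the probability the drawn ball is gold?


P(transfer gold) = 5/13; P(transfer silver) = 8/13
If gold transferred: Urn II has 9 gold of 14, so P(gold|gold moved) = 9/14
If silver transferred: Urn II has 8 gold of 14, so P(gold|silver moved) = 4/7
By total probability: P(gold) = 5/13*9/14 + 8/13*4/7 = 109/182

109/182


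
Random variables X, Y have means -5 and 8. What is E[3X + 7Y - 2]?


E[3X + 7Y - 2] = 3*E[X] + 7*E[Y] - 2
= (3)*(-5) + (7)*(8) + (-2)
= -15 + 56 - 2 = 39

39


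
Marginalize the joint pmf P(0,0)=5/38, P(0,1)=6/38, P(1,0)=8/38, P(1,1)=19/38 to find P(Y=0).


P(Y=0) = P(0,0)+P(1,0) = 5/38 + 8/38 = 13/38

13/38


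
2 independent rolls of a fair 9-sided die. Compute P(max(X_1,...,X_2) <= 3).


P(max <= 3) = P(all X_i <= 3) = (P(X_1 <= 3))^2
= (3/9)^2 = (1/3)^2 = 1/9

1/9


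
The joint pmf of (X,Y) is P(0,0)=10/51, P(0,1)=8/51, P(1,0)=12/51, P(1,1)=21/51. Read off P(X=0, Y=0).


Read from table: P(X=0, Y=0) = 10/51

10/51


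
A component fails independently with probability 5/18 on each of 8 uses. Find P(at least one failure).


P(at least one) = 1 - P(none)
P(none) = (1 - 5/18)^8 = (13/18)^8 = 815730721/11019960576
P(at least one) = 1 - 815730721/11019960576 = 10204229855/11019960576

10204229855/11019960576


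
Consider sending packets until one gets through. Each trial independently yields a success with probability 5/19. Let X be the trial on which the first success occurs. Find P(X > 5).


P(X > 5) = P(first 5 trials all fail) = (1-p)^5 = (14/19)^5 = 537824/2476099

537824/2476099


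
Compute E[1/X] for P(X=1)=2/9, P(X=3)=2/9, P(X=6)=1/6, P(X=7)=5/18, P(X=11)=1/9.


E[1/X] = sum(g(x)*P(x))
= 1*2/9 + 1/3*2/9 + 1/6*1/6 + 1/7*5/18 + 1/11*1/9
= 3109/8316

3109/8316


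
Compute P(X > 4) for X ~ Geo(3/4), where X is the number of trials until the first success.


P(X > 4) = P(first 4 trials all fail) = (1-p)^4 = (1/4)^4 = 1/256

1/256


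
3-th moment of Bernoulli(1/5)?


For Bernoulli: X in {0,1}
E[X^3] = 0^3*(1-1/5) + 1^3*1/5 = 1/5

1/5


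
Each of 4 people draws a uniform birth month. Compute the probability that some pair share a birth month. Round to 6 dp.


P(all different) = prod((12-i)/12 for i=0..3) = 0.572917
P(at least one match) = 1 - 0.572917 = 0.427083

0.427083


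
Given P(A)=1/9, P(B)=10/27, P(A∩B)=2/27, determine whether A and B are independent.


P(A)*P(B) = 1/9*10/27 = 10/243
P(A∩B) = 2/27 != 10/243, so not independent

No, A and B are not independent


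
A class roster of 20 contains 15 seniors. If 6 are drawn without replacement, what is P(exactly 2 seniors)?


P(X=2) = C(15,2)*C(5,4) / C(20,6)
= 105*5 / 38760
= 525/38760 = 35/2584

35/2584


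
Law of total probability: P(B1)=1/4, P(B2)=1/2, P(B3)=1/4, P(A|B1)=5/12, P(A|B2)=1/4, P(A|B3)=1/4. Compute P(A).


P(A) = P(A|B1)P(B1) + P(A|B2)P(B2) + P(A|B3)P(B3)
= 5/12*1/4 + 1/4*1/2 + 1/4*1/4
= 5/48 + 1/8 + 1/16 = 7/24

7/24
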